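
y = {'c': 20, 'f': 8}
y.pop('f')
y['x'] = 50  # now {'c': 20, 'x': 50}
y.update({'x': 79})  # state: {'c': 20, 'x': 79}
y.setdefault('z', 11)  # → 11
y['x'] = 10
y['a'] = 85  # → {'c': 20, 'x': 10, 'z': 11, 'a': 85}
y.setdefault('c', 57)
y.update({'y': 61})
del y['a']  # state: {'c': 20, 'x': 10, 'z': 11, 'y': 61}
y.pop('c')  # 20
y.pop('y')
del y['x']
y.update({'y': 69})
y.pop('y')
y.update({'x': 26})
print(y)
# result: {'z': 11, 'x': 26}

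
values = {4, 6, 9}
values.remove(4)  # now {6, 9}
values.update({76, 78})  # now {6, 9, 76, 78}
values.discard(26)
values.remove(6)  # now {9, 76, 78}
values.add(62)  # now {9, 62, 76, 78}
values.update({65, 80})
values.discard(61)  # {9, 62, 65, 76, 78, 80}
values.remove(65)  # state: {9, 62, 76, 78, 80}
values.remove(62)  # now {9, 76, 78, 80}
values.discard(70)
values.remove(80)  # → {9, 76, 78}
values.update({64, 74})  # {9, 64, 74, 76, 78}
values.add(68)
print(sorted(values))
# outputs [9, 64, 68, 74, 76, 78]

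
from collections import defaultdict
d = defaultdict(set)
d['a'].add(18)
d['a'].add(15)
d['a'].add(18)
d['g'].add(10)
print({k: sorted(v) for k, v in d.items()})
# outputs {'a': [15, 18], 'g': [10]}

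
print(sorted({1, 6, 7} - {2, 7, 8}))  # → [1, 6]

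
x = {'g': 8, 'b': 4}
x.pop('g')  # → 8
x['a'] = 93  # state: {'b': 4, 'a': 93}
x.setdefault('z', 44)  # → 44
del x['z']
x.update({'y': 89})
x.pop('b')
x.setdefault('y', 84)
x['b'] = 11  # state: {'a': 93, 'y': 89, 'b': 11}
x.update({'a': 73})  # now {'a': 73, 'y': 89, 'b': 11}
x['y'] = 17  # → {'a': 73, 'y': 17, 'b': 11}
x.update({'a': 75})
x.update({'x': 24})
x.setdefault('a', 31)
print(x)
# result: {'a': 75, 'y': 17, 'b': 11, 'x': 24}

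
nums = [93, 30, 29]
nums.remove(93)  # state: [30, 29]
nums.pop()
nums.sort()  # [30]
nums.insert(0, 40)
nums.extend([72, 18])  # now [40, 30, 72, 18]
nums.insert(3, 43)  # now [40, 30, 72, 43, 18]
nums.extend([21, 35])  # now [40, 30, 72, 43, 18, 21, 35]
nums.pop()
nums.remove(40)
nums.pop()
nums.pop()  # 18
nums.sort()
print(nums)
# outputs [30, 43, 72]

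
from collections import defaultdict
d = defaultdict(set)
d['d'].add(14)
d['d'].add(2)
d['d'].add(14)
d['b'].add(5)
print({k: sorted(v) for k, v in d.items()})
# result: {'d': [2, 14], 'b': [5]}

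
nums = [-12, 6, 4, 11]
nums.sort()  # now [-12, 4, 6, 11]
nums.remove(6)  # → [-12, 4, 11]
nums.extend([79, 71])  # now [-12, 4, 11, 79, 71]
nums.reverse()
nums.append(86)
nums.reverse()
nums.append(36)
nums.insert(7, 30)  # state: [86, -12, 4, 11, 79, 71, 36, 30]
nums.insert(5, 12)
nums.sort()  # [-12, 4, 11, 12, 30, 36, 71, 79, 86]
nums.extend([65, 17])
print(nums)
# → [-12, 4, 11, 12, 30, 36, 71, 79, 86, 65, 17]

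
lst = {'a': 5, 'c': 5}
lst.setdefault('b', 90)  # 90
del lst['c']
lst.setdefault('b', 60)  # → 90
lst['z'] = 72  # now {'a': 5, 'b': 90, 'z': 72}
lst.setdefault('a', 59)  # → 5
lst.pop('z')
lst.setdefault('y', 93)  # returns 93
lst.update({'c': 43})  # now {'a': 5, 'b': 90, 'y': 93, 'c': 43}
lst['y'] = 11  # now {'a': 5, 'b': 90, 'y': 11, 'c': 43}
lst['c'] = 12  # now {'a': 5, 'b': 90, 'y': 11, 'c': 12}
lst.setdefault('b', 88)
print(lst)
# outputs {'a': 5, 'b': 90, 'y': 11, 'c': 12}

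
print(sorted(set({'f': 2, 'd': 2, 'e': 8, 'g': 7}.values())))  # [2, 7, 8]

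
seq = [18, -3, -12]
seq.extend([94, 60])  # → [18, -3, -12, 94, 60]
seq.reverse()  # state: [60, 94, -12, -3, 18]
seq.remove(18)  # [60, 94, -12, -3]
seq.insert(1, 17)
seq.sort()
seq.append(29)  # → [-12, -3, 17, 60, 94, 29]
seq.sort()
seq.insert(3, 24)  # [-12, -3, 17, 24, 29, 60, 94]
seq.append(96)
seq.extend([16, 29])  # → [-12, -3, 17, 24, 29, 60, 94, 96, 16, 29]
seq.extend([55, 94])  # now [-12, -3, 17, 24, 29, 60, 94, 96, 16, 29, 55, 94]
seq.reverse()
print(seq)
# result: [94, 55, 29, 16, 96, 94, 60, 29, 24, 17, -3, -12]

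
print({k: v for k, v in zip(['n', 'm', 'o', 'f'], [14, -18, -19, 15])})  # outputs {'n': 14, 'm': -18, 'o': -19, 'f': 15}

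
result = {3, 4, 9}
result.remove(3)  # {4, 9}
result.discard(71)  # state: {4, 9}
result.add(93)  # {4, 9, 93}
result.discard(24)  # {4, 9, 93}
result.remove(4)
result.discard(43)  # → {9, 93}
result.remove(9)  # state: {93}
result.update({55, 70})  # {55, 70, 93}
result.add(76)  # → {55, 70, 76, 93}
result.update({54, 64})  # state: {54, 55, 64, 70, 76, 93}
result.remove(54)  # {55, 64, 70, 76, 93}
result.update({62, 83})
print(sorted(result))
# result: [55, 62, 64, 70, 76, 83, 93]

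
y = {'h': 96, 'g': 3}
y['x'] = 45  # {'h': 96, 'g': 3, 'x': 45}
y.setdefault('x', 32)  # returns 45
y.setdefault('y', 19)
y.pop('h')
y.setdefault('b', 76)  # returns 76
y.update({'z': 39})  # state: {'g': 3, 'x': 45, 'y': 19, 'b': 76, 'z': 39}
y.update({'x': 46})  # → {'g': 3, 'x': 46, 'y': 19, 'b': 76, 'z': 39}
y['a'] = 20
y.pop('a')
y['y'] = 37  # {'g': 3, 'x': 46, 'y': 37, 'b': 76, 'z': 39}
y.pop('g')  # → 3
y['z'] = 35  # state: {'x': 46, 'y': 37, 'b': 76, 'z': 35}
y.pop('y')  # 37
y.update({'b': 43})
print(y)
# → {'x': 46, 'b': 43, 'z': 35}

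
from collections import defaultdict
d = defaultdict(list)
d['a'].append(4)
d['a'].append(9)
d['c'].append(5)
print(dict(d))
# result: {'a': [4, 9], 'c': [5]}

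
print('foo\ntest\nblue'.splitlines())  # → ['foo', 'test', 'blue']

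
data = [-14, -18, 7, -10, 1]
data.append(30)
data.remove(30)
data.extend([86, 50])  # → [-14, -18, 7, -10, 1, 86, 50]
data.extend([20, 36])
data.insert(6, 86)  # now [-14, -18, 7, -10, 1, 86, 86, 50, 20, 36]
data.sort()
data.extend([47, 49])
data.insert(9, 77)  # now [-18, -14, -10, 1, 7, 20, 36, 50, 86, 77, 86, 47, 49]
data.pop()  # 49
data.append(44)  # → [-18, -14, -10, 1, 7, 20, 36, 50, 86, 77, 86, 47, 44]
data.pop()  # 44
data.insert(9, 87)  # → [-18, -14, -10, 1, 7, 20, 36, 50, 86, 87, 77, 86, 47]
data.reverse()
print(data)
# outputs [47, 86, 77, 87, 86, 50, 36, 20, 7, 1, -10, -14, -18]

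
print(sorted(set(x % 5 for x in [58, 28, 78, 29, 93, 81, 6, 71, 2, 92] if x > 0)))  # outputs [1, 2, 3, 4]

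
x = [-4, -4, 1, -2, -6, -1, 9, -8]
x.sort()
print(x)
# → [-8, -6, -4, -4, -2, -1, 1, 9]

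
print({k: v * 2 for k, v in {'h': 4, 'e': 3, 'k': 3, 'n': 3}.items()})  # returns {'h': 8, 'e': 6, 'k': 6, 'n': 6}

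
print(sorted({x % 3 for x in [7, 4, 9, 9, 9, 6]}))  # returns [0, 1]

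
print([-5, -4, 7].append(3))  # None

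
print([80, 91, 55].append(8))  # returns None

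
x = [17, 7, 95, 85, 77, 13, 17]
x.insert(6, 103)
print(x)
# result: [17, 7, 95, 85, 77, 13, 103, 17]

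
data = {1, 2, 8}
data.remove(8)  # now {1, 2}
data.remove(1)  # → {2}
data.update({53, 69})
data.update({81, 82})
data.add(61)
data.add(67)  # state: {2, 53, 61, 67, 69, 81, 82}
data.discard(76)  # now {2, 53, 61, 67, 69, 81, 82}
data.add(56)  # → {2, 53, 56, 61, 67, 69, 81, 82}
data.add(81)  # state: {2, 53, 56, 61, 67, 69, 81, 82}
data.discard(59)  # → {2, 53, 56, 61, 67, 69, 81, 82}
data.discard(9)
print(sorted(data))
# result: [2, 53, 56, 61, 67, 69, 81, 82]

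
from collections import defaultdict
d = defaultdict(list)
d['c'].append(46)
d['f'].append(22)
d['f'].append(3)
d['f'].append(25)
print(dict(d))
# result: {'c': [46], 'f': [22, 3, 25]}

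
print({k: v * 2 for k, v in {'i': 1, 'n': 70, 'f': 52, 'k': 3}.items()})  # {'i': 2, 'n': 140, 'f': 104, 'k': 6}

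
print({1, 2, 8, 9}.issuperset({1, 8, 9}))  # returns True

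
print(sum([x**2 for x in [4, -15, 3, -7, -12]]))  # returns 443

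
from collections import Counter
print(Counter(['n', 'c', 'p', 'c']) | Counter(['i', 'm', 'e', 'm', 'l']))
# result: Counter({'c': 2, 'm': 2, 'n': 1, 'p': 1, 'i': 1, 'e': 1, 'l': 1})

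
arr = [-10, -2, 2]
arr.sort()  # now [-10, -2, 2]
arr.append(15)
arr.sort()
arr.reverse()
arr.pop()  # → -10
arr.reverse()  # [-2, 2, 15]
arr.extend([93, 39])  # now [-2, 2, 15, 93, 39]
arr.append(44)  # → [-2, 2, 15, 93, 39, 44]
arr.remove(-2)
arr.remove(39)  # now [2, 15, 93, 44]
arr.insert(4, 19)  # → [2, 15, 93, 44, 19]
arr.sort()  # [2, 15, 19, 44, 93]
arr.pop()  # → 93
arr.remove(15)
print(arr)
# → [2, 19, 44]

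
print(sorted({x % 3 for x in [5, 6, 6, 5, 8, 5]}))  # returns [0, 2]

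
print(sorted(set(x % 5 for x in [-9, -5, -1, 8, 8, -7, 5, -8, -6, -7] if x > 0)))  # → [0, 3]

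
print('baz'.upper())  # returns BAZ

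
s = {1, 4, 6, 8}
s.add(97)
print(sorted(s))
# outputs [1, 4, 6, 8, 97]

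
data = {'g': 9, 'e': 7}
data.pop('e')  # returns 7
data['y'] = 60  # {'g': 9, 'y': 60}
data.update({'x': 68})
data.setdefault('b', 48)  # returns 48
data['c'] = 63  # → {'g': 9, 'y': 60, 'x': 68, 'b': 48, 'c': 63}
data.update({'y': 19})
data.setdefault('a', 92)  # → 92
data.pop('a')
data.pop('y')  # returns 19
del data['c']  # {'g': 9, 'x': 68, 'b': 48}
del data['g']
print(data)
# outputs {'x': 68, 'b': 48}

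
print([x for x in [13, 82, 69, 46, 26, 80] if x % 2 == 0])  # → [82, 46, 26, 80]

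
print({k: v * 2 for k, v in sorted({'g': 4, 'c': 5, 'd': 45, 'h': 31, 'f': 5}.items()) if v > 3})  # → {'c': 10, 'd': 90, 'f': 10, 'g': 8, 'h': 62}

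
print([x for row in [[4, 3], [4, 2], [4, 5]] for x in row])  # [4, 3, 4, 2, 4, 5]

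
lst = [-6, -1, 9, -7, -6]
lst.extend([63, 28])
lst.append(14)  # [-6, -1, 9, -7, -6, 63, 28, 14]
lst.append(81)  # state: [-6, -1, 9, -7, -6, 63, 28, 14, 81]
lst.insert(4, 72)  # [-6, -1, 9, -7, 72, -6, 63, 28, 14, 81]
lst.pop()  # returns 81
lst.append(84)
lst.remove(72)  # [-6, -1, 9, -7, -6, 63, 28, 14, 84]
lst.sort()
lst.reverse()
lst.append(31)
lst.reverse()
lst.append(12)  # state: [31, -7, -6, -6, -1, 9, 14, 28, 63, 84, 12]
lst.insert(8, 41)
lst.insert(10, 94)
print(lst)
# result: [31, -7, -6, -6, -1, 9, 14, 28, 41, 63, 94, 84, 12]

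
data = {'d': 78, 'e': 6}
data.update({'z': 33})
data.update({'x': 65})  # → {'d': 78, 'e': 6, 'z': 33, 'x': 65}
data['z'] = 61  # {'d': 78, 'e': 6, 'z': 61, 'x': 65}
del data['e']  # {'d': 78, 'z': 61, 'x': 65}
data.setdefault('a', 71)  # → 71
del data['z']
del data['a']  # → {'d': 78, 'x': 65}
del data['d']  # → {'x': 65}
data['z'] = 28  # {'x': 65, 'z': 28}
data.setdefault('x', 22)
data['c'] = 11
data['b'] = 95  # {'x': 65, 'z': 28, 'c': 11, 'b': 95}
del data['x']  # {'z': 28, 'c': 11, 'b': 95}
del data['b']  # {'z': 28, 'c': 11}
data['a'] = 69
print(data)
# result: {'z': 28, 'c': 11, 'a': 69}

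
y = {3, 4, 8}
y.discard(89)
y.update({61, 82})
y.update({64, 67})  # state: {3, 4, 8, 61, 64, 67, 82}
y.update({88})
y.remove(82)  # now {3, 4, 8, 61, 64, 67, 88}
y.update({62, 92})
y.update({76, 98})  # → {3, 4, 8, 61, 62, 64, 67, 76, 88, 92, 98}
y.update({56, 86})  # {3, 4, 8, 56, 61, 62, 64, 67, 76, 86, 88, 92, 98}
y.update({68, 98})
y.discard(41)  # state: {3, 4, 8, 56, 61, 62, 64, 67, 68, 76, 86, 88, 92, 98}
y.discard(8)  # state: {3, 4, 56, 61, 62, 64, 67, 68, 76, 86, 88, 92, 98}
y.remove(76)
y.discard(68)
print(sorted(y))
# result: [3, 4, 56, 61, 62, 64, 67, 86, 88, 92, 98]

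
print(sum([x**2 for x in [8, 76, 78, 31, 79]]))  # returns 19126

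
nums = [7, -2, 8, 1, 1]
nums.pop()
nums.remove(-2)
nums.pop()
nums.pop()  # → 8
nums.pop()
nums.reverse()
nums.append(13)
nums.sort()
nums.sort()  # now [13]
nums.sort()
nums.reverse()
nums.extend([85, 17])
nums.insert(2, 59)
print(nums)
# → [13, 85, 59, 17]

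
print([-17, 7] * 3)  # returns [-17, 7, -17, 7, -17, 7]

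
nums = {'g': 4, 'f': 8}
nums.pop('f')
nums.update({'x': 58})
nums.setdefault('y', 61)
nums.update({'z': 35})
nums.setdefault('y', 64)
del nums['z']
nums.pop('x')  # 58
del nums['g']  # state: {'y': 61}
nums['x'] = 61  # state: {'y': 61, 'x': 61}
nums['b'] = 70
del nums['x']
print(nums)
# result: {'y': 61, 'b': 70}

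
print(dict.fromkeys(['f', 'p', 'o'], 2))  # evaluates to {'f': 2, 'p': 2, 'o': 2}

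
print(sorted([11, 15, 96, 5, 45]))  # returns [5, 11, 15, 45, 96]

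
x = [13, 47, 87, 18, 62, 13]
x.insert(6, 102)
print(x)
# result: [13, 47, 87, 18, 62, 13, 102]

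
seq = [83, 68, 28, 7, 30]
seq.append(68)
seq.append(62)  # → [83, 68, 28, 7, 30, 68, 62]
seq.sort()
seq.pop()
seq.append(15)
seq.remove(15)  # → [7, 28, 30, 62, 68, 68]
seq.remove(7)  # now [28, 30, 62, 68, 68]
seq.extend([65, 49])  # [28, 30, 62, 68, 68, 65, 49]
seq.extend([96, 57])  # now [28, 30, 62, 68, 68, 65, 49, 96, 57]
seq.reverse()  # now [57, 96, 49, 65, 68, 68, 62, 30, 28]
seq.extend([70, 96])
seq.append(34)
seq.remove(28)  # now [57, 96, 49, 65, 68, 68, 62, 30, 70, 96, 34]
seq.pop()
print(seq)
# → [57, 96, 49, 65, 68, 68, 62, 30, 70, 96]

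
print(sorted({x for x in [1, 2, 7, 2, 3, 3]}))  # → [1, 2, 3, 7]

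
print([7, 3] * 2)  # [7, 3, 7, 3]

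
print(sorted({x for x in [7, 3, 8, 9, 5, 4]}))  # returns [3, 4, 5, 7, 8, 9]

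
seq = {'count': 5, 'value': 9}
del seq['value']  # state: {'count': 5}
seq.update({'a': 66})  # {'count': 5, 'a': 66}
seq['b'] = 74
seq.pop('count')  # 5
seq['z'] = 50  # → {'a': 66, 'b': 74, 'z': 50}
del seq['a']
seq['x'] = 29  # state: {'b': 74, 'z': 50, 'x': 29}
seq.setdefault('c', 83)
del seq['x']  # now {'b': 74, 'z': 50, 'c': 83}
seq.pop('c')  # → 83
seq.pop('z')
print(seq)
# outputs {'b': 74}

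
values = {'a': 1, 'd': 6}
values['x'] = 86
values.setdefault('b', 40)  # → 40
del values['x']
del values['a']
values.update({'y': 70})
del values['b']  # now {'d': 6, 'y': 70}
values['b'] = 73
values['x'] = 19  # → {'d': 6, 'y': 70, 'b': 73, 'x': 19}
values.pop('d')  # 6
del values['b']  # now {'y': 70, 'x': 19}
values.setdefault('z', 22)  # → 22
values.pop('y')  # 70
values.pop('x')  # 19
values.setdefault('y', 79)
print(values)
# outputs {'z': 22, 'y': 79}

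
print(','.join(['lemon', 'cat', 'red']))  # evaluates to lemon,cat,red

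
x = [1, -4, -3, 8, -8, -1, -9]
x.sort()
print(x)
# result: [-9, -8, -4, -3, -1, 1, 8]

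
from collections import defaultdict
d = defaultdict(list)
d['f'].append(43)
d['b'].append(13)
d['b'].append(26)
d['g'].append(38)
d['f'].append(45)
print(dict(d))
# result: {'f': [43, 45], 'b': [13, 26], 'g': [38]}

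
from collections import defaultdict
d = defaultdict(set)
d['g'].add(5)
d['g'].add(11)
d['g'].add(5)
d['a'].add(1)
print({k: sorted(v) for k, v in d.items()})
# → {'g': [5, 11], 'a': [1]}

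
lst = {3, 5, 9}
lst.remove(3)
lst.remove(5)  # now {9}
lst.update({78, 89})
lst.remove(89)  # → {9, 78}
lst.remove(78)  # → {9}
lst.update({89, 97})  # {9, 89, 97}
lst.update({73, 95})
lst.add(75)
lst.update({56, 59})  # {9, 56, 59, 73, 75, 89, 95, 97}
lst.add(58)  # {9, 56, 58, 59, 73, 75, 89, 95, 97}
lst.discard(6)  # {9, 56, 58, 59, 73, 75, 89, 95, 97}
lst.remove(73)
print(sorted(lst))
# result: [9, 56, 58, 59, 75, 89, 95, 97]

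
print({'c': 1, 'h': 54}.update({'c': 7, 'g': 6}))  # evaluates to None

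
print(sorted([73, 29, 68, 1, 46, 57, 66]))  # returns [1, 29, 46, 57, 66, 68, 73]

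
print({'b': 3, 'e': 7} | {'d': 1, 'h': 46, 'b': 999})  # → {'b': 999, 'e': 7, 'd': 1, 'h': 46}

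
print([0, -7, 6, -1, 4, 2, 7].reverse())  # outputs None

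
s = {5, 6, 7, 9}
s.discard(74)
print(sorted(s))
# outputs [5, 6, 7, 9]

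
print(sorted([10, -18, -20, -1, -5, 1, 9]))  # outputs [-20, -18, -5, -1, 1, 9, 10]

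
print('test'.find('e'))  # 1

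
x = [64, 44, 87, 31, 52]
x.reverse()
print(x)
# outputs [52, 31, 87, 44, 64]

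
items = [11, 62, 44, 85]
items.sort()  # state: [11, 44, 62, 85]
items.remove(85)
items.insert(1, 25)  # [11, 25, 44, 62]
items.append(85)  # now [11, 25, 44, 62, 85]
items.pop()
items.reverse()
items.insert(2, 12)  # [62, 44, 12, 25, 11]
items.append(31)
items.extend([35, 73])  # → [62, 44, 12, 25, 11, 31, 35, 73]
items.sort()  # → [11, 12, 25, 31, 35, 44, 62, 73]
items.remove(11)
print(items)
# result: [12, 25, 31, 35, 44, 62, 73]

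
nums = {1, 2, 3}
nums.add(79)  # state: {1, 2, 3, 79}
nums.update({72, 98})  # {1, 2, 3, 72, 79, 98}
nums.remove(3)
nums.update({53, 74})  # {1, 2, 53, 72, 74, 79, 98}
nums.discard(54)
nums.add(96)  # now {1, 2, 53, 72, 74, 79, 96, 98}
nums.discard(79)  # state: {1, 2, 53, 72, 74, 96, 98}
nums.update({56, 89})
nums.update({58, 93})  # {1, 2, 53, 56, 58, 72, 74, 89, 93, 96, 98}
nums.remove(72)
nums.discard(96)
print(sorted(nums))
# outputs [1, 2, 53, 56, 58, 74, 89, 93, 98]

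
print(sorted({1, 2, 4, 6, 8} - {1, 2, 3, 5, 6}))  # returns [4, 8]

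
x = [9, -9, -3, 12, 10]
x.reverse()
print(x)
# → [10, 12, -3, -9, 9]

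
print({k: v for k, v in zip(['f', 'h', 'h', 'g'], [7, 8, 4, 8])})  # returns {'f': 7, 'h': 4, 'g': 8}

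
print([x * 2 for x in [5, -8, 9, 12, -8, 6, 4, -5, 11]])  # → [10, -16, 18, 24, -16, 12, 8, -10, 22]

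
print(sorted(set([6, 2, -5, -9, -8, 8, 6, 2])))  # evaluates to [-9, -8, -5, 2, 6, 8]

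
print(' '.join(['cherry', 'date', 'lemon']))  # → cherry date lemon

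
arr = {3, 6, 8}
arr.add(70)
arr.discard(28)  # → {3, 6, 8, 70}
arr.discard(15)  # {3, 6, 8, 70}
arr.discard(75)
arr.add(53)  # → {3, 6, 8, 53, 70}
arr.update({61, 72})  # {3, 6, 8, 53, 61, 70, 72}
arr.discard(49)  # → {3, 6, 8, 53, 61, 70, 72}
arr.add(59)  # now {3, 6, 8, 53, 59, 61, 70, 72}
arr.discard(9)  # {3, 6, 8, 53, 59, 61, 70, 72}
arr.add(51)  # {3, 6, 8, 51, 53, 59, 61, 70, 72}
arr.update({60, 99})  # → {3, 6, 8, 51, 53, 59, 60, 61, 70, 72, 99}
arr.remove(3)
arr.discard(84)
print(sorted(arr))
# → [6, 8, 51, 53, 59, 60, 61, 70, 72, 99]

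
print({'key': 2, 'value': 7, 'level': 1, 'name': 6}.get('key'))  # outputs 2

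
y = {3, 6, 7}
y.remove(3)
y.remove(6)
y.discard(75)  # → {7}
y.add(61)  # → {7, 61}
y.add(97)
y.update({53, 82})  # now {7, 53, 61, 82, 97}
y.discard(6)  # {7, 53, 61, 82, 97}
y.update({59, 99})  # {7, 53, 59, 61, 82, 97, 99}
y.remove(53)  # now {7, 59, 61, 82, 97, 99}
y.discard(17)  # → {7, 59, 61, 82, 97, 99}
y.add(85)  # {7, 59, 61, 82, 85, 97, 99}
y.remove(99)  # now {7, 59, 61, 82, 85, 97}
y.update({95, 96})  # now {7, 59, 61, 82, 85, 95, 96, 97}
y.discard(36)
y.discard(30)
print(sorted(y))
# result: [7, 59, 61, 82, 85, 95, 96, 97]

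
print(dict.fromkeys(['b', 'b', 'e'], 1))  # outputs {'b': 1, 'e': 1}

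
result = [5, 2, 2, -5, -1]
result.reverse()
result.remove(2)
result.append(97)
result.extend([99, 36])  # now [-1, -5, 2, 5, 97, 99, 36]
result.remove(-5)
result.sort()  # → [-1, 2, 5, 36, 97, 99]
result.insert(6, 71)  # [-1, 2, 5, 36, 97, 99, 71]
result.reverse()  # [71, 99, 97, 36, 5, 2, -1]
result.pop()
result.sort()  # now [2, 5, 36, 71, 97, 99]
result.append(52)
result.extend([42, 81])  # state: [2, 5, 36, 71, 97, 99, 52, 42, 81]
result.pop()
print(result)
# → [2, 5, 36, 71, 97, 99, 52, 42]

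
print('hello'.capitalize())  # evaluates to Hello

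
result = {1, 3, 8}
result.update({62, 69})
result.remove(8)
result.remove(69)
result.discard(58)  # {1, 3, 62}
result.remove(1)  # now {3, 62}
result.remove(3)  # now {62}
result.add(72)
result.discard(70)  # {62, 72}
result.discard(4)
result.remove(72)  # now {62}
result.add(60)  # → {60, 62}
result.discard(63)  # {60, 62}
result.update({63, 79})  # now {60, 62, 63, 79}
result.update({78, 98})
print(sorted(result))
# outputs [60, 62, 63, 78, 79, 98]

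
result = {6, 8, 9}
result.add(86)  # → {6, 8, 9, 86}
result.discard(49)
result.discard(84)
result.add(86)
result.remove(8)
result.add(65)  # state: {6, 9, 65, 86}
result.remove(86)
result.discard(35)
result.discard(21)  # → {6, 9, 65}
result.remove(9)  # {6, 65}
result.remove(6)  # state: {65}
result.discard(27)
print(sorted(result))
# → [65]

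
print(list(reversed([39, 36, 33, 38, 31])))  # [31, 38, 33, 36, 39]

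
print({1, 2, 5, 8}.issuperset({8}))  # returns True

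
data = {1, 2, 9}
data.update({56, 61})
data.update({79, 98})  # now {1, 2, 9, 56, 61, 79, 98}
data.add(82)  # {1, 2, 9, 56, 61, 79, 82, 98}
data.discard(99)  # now {1, 2, 9, 56, 61, 79, 82, 98}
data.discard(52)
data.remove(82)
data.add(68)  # {1, 2, 9, 56, 61, 68, 79, 98}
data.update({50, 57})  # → {1, 2, 9, 50, 56, 57, 61, 68, 79, 98}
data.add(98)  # {1, 2, 9, 50, 56, 57, 61, 68, 79, 98}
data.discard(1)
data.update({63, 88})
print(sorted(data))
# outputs [2, 9, 50, 56, 57, 61, 63, 68, 79, 88, 98]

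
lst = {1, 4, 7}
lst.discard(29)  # {1, 4, 7}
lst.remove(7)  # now {1, 4}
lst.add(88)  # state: {1, 4, 88}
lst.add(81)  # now {1, 4, 81, 88}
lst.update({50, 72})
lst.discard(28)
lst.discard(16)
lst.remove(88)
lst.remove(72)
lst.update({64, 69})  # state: {1, 4, 50, 64, 69, 81}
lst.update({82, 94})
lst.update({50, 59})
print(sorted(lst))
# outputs [1, 4, 50, 59, 64, 69, 81, 82, 94]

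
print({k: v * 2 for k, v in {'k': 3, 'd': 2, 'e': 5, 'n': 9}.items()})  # {'k': 6, 'd': 4, 'e': 10, 'n': 18}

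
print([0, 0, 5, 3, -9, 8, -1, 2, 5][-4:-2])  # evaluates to [8, -1]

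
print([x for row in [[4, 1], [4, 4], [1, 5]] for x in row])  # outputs [4, 1, 4, 4, 1, 5]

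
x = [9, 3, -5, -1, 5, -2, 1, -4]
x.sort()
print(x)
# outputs [-5, -4, -2, -1, 1, 3, 5, 9]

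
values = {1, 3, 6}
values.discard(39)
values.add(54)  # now {1, 3, 6, 54}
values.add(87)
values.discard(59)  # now {1, 3, 6, 54, 87}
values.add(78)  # {1, 3, 6, 54, 78, 87}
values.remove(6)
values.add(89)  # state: {1, 3, 54, 78, 87, 89}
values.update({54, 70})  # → {1, 3, 54, 70, 78, 87, 89}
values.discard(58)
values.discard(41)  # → {1, 3, 54, 70, 78, 87, 89}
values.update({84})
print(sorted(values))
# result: [1, 3, 54, 70, 78, 84, 87, 89]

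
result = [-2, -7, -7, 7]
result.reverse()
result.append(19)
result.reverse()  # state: [19, -2, -7, -7, 7]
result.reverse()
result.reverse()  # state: [19, -2, -7, -7, 7]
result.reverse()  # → [7, -7, -7, -2, 19]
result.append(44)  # [7, -7, -7, -2, 19, 44]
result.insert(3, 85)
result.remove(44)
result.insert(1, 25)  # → [7, 25, -7, -7, 85, -2, 19]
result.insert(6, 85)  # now [7, 25, -7, -7, 85, -2, 85, 19]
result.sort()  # [-7, -7, -2, 7, 19, 25, 85, 85]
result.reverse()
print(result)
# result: [85, 85, 25, 19, 7, -2, -7, -7]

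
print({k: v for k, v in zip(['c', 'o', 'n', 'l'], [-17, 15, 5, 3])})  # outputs {'c': -17, 'o': 15, 'n': 5, 'l': 3}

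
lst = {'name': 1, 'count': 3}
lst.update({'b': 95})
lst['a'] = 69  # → {'name': 1, 'count': 3, 'b': 95, 'a': 69}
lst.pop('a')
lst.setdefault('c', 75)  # 75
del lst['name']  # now {'count': 3, 'b': 95, 'c': 75}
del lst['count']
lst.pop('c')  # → 75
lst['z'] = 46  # {'b': 95, 'z': 46}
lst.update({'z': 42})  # {'b': 95, 'z': 42}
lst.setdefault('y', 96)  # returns 96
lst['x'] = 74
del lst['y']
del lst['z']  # {'b': 95, 'x': 74}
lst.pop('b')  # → 95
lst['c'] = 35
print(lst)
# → {'x': 74, 'c': 35}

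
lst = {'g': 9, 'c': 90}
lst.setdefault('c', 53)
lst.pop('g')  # 9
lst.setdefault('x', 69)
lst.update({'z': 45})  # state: {'c': 90, 'x': 69, 'z': 45}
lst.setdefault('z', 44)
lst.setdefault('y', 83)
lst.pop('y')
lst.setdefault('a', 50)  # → 50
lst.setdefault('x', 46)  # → 69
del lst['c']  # {'x': 69, 'z': 45, 'a': 50}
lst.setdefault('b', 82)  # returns 82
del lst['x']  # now {'z': 45, 'a': 50, 'b': 82}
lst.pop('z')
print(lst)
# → {'a': 50, 'b': 82}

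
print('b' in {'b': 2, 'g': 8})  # True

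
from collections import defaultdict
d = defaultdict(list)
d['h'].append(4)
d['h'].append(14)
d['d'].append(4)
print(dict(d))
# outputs {'h': [4, 14], 'd': [4]}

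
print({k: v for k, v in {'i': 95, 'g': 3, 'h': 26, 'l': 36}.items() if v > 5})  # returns {'i': 95, 'h': 26, 'l': 36}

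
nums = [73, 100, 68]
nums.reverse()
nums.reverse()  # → [73, 100, 68]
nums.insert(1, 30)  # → [73, 30, 100, 68]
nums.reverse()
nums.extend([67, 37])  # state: [68, 100, 30, 73, 67, 37]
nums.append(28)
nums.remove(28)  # [68, 100, 30, 73, 67, 37]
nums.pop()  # 37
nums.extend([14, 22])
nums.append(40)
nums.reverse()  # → [40, 22, 14, 67, 73, 30, 100, 68]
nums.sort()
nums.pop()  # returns 100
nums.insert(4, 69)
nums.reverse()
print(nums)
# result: [73, 68, 67, 69, 40, 30, 22, 14]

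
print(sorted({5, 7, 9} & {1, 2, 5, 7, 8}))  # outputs [5, 7]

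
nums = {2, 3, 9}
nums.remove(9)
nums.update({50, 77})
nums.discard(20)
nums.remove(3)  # {2, 50, 77}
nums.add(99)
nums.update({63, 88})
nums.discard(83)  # {2, 50, 63, 77, 88, 99}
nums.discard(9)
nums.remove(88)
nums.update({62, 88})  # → {2, 50, 62, 63, 77, 88, 99}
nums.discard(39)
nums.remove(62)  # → {2, 50, 63, 77, 88, 99}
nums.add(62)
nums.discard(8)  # {2, 50, 62, 63, 77, 88, 99}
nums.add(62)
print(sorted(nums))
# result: [2, 50, 62, 63, 77, 88, 99]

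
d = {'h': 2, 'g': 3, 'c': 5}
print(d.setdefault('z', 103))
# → 103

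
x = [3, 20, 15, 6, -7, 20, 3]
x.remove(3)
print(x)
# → [20, 15, 6, -7, 20, 3]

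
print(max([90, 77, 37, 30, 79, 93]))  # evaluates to 93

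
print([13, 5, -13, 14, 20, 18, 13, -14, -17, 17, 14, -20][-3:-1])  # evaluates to [17, 14]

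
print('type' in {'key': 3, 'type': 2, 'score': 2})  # True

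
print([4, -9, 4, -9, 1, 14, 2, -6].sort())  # None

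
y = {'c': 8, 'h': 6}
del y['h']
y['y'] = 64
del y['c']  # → {'y': 64}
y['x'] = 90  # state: {'y': 64, 'x': 90}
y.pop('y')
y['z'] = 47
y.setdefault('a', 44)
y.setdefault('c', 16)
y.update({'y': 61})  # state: {'x': 90, 'z': 47, 'a': 44, 'c': 16, 'y': 61}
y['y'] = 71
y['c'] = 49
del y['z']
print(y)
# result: {'x': 90, 'a': 44, 'c': 49, 'y': 71}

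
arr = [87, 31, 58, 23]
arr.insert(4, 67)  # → [87, 31, 58, 23, 67]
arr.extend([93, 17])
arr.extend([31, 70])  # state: [87, 31, 58, 23, 67, 93, 17, 31, 70]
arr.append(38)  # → [87, 31, 58, 23, 67, 93, 17, 31, 70, 38]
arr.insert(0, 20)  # [20, 87, 31, 58, 23, 67, 93, 17, 31, 70, 38]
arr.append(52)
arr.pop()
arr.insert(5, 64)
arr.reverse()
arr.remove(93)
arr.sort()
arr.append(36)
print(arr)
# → [17, 20, 23, 31, 31, 38, 58, 64, 67, 70, 87, 36]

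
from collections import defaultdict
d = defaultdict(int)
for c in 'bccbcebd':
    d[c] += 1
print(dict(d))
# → {'b': 3, 'c': 3, 'e': 1, 'd': 1}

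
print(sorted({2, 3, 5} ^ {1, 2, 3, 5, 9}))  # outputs [1, 9]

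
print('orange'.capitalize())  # Orange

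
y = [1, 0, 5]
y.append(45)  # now [1, 0, 5, 45]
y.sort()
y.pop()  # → 45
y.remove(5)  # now [0, 1]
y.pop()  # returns 1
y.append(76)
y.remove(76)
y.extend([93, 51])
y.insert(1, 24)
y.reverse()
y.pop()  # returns 0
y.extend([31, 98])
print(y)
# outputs [51, 93, 24, 31, 98]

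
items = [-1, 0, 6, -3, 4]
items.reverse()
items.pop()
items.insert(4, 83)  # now [4, -3, 6, 0, 83]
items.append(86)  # [4, -3, 6, 0, 83, 86]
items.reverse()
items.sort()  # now [-3, 0, 4, 6, 83, 86]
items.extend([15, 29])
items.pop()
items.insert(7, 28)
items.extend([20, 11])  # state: [-3, 0, 4, 6, 83, 86, 15, 28, 20, 11]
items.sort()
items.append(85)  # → [-3, 0, 4, 6, 11, 15, 20, 28, 83, 86, 85]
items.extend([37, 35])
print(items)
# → [-3, 0, 4, 6, 11, 15, 20, 28, 83, 86, 85, 37, 35]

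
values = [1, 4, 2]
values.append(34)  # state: [1, 4, 2, 34]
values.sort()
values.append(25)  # [1, 2, 4, 34, 25]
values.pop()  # 25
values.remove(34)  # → [1, 2, 4]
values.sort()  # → [1, 2, 4]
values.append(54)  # [1, 2, 4, 54]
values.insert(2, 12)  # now [1, 2, 12, 4, 54]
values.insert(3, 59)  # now [1, 2, 12, 59, 4, 54]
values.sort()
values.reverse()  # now [59, 54, 12, 4, 2, 1]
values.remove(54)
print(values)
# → [59, 12, 4, 2, 1]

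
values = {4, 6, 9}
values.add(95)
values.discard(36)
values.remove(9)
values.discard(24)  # {4, 6, 95}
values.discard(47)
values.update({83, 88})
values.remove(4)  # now {6, 83, 88, 95}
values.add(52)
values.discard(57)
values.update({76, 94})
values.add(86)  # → {6, 52, 76, 83, 86, 88, 94, 95}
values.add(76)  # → {6, 52, 76, 83, 86, 88, 94, 95}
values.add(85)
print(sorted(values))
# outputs [6, 52, 76, 83, 85, 86, 88, 94, 95]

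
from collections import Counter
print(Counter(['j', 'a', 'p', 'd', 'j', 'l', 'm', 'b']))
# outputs Counter({'j': 2, 'a': 1, 'p': 1, 'd': 1, 'l': 1, 'm': 1, 'b': 1})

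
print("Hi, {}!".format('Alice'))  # Hi, Alice!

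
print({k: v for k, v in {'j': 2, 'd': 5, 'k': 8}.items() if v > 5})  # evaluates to {'k': 8}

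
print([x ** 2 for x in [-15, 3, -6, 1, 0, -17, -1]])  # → [225, 9, 36, 1, 0, 289, 1]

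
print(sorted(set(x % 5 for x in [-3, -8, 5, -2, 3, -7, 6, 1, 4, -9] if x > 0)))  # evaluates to [0, 1, 3, 4]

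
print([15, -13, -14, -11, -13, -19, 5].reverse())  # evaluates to None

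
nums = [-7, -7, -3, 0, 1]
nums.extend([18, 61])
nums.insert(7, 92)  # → [-7, -7, -3, 0, 1, 18, 61, 92]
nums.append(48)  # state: [-7, -7, -3, 0, 1, 18, 61, 92, 48]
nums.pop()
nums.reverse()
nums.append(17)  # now [92, 61, 18, 1, 0, -3, -7, -7, 17]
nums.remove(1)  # [92, 61, 18, 0, -3, -7, -7, 17]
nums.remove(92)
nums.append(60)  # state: [61, 18, 0, -3, -7, -7, 17, 60]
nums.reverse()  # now [60, 17, -7, -7, -3, 0, 18, 61]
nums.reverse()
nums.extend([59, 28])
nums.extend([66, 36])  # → [61, 18, 0, -3, -7, -7, 17, 60, 59, 28, 66, 36]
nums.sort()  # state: [-7, -7, -3, 0, 17, 18, 28, 36, 59, 60, 61, 66]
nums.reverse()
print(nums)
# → [66, 61, 60, 59, 36, 28, 18, 17, 0, -3, -7, -7]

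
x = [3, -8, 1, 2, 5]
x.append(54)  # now [3, -8, 1, 2, 5, 54]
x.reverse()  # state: [54, 5, 2, 1, -8, 3]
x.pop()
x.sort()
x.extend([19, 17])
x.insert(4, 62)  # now [-8, 1, 2, 5, 62, 54, 19, 17]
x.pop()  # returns 17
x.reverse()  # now [19, 54, 62, 5, 2, 1, -8]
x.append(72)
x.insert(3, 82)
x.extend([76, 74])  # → [19, 54, 62, 82, 5, 2, 1, -8, 72, 76, 74]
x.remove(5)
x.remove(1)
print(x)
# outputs [19, 54, 62, 82, 2, -8, 72, 76, 74]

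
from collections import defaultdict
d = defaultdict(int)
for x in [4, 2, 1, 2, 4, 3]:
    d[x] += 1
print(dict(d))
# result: {4: 2, 2: 2, 1: 1, 3: 1}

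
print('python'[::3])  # ph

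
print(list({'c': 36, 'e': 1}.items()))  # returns [('c', 36), ('e', 1)]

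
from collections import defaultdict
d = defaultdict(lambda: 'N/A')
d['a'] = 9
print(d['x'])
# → N/A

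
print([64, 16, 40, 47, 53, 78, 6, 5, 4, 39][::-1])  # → [39, 4, 5, 6, 78, 53, 47, 40, 16, 64]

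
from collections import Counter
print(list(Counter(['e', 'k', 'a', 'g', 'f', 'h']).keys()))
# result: ['e', 'k', 'a', 'g', 'f', 'h']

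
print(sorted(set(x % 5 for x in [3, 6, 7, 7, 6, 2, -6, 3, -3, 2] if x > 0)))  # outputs [1, 2, 3]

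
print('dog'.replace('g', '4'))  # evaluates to do4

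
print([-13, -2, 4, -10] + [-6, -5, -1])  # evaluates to [-13, -2, 4, -10, -6, -5, -1]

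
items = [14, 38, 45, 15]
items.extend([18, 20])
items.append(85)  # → [14, 38, 45, 15, 18, 20, 85]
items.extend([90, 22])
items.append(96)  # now [14, 38, 45, 15, 18, 20, 85, 90, 22, 96]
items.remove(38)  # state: [14, 45, 15, 18, 20, 85, 90, 22, 96]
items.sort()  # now [14, 15, 18, 20, 22, 45, 85, 90, 96]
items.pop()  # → 96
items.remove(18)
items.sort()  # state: [14, 15, 20, 22, 45, 85, 90]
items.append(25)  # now [14, 15, 20, 22, 45, 85, 90, 25]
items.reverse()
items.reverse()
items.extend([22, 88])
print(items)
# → [14, 15, 20, 22, 45, 85, 90, 25, 22, 88]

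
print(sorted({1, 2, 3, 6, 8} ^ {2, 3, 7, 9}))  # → [1, 6, 7, 8, 9]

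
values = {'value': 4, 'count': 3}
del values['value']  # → {'count': 3}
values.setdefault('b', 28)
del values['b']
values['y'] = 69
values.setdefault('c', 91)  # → 91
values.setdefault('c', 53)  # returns 91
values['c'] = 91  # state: {'count': 3, 'y': 69, 'c': 91}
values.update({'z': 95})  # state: {'count': 3, 'y': 69, 'c': 91, 'z': 95}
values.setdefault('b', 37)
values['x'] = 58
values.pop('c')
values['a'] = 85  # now {'count': 3, 'y': 69, 'z': 95, 'b': 37, 'x': 58, 'a': 85}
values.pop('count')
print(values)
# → {'y': 69, 'z': 95, 'b': 37, 'x': 58, 'a': 85}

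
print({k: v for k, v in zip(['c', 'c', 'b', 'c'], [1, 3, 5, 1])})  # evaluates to {'c': 1, 'b': 5}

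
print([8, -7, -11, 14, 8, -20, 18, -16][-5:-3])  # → [14, 8]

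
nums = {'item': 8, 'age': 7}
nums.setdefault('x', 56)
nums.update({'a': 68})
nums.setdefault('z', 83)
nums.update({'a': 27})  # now {'item': 8, 'age': 7, 'x': 56, 'a': 27, 'z': 83}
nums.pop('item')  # 8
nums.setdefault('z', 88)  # 83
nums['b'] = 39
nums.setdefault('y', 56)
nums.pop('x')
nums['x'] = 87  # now {'age': 7, 'a': 27, 'z': 83, 'b': 39, 'y': 56, 'x': 87}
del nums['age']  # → {'a': 27, 'z': 83, 'b': 39, 'y': 56, 'x': 87}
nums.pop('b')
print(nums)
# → {'a': 27, 'z': 83, 'y': 56, 'x': 87}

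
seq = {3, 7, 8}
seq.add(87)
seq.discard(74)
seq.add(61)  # {3, 7, 8, 61, 87}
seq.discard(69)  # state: {3, 7, 8, 61, 87}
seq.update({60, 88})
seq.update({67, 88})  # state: {3, 7, 8, 60, 61, 67, 87, 88}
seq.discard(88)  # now {3, 7, 8, 60, 61, 67, 87}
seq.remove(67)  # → {3, 7, 8, 60, 61, 87}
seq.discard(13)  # {3, 7, 8, 60, 61, 87}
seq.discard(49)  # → {3, 7, 8, 60, 61, 87}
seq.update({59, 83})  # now {3, 7, 8, 59, 60, 61, 83, 87}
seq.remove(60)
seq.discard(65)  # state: {3, 7, 8, 59, 61, 83, 87}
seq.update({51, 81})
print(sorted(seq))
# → [3, 7, 8, 51, 59, 61, 81, 83, 87]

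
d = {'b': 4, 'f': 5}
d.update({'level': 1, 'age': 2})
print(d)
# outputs {'b': 4, 'f': 5, 'level': 1, 'age': 2}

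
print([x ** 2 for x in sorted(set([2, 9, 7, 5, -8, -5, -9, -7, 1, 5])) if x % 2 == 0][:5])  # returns [64, 4]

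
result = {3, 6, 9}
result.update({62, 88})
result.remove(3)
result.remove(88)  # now {6, 9, 62}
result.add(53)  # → {6, 9, 53, 62}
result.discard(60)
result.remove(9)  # {6, 53, 62}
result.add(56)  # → {6, 53, 56, 62}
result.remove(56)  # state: {6, 53, 62}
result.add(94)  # {6, 53, 62, 94}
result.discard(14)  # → {6, 53, 62, 94}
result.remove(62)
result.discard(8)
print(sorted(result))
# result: [6, 53, 94]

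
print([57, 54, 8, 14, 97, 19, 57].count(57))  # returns 2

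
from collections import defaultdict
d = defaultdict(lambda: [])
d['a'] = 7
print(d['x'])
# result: []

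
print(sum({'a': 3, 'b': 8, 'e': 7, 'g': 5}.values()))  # 23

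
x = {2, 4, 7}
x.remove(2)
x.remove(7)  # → {4}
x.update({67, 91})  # {4, 67, 91}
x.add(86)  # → {4, 67, 86, 91}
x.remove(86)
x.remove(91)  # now {4, 67}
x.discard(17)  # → {4, 67}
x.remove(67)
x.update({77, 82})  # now {4, 77, 82}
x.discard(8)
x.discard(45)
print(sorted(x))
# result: [4, 77, 82]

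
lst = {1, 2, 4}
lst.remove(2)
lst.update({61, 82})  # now {1, 4, 61, 82}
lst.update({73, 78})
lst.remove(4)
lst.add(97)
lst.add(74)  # {1, 61, 73, 74, 78, 82, 97}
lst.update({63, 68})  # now {1, 61, 63, 68, 73, 74, 78, 82, 97}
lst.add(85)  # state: {1, 61, 63, 68, 73, 74, 78, 82, 85, 97}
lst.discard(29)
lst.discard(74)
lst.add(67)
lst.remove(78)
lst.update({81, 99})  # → {1, 61, 63, 67, 68, 73, 81, 82, 85, 97, 99}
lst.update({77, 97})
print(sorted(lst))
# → [1, 61, 63, 67, 68, 73, 77, 81, 82, 85, 97, 99]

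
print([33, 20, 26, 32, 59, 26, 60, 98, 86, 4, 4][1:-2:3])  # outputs [20, 59, 98]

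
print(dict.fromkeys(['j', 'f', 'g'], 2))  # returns {'j': 2, 'f': 2, 'g': 2}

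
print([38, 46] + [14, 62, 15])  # [38, 46, 14, 62, 15]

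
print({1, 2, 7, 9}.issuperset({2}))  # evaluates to True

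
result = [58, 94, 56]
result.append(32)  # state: [58, 94, 56, 32]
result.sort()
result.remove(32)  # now [56, 58, 94]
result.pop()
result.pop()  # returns 58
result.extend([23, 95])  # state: [56, 23, 95]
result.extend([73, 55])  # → [56, 23, 95, 73, 55]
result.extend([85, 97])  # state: [56, 23, 95, 73, 55, 85, 97]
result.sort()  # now [23, 55, 56, 73, 85, 95, 97]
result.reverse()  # [97, 95, 85, 73, 56, 55, 23]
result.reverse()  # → [23, 55, 56, 73, 85, 95, 97]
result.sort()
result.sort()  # [23, 55, 56, 73, 85, 95, 97]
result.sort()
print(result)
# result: [23, 55, 56, 73, 85, 95, 97]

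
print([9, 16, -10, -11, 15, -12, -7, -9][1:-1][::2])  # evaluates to [16, -11, -12]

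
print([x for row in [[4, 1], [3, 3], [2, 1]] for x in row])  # [4, 1, 3, 3, 2, 1]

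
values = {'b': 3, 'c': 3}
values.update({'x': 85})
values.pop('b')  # 3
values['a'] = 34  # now {'c': 3, 'x': 85, 'a': 34}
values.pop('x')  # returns 85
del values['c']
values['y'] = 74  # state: {'a': 34, 'y': 74}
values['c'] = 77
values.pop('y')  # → 74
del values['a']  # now {'c': 77}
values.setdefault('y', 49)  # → 49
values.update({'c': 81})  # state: {'c': 81, 'y': 49}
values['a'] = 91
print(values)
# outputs {'c': 81, 'y': 49, 'a': 91}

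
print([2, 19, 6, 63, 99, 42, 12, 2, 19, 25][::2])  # [2, 6, 99, 12, 19]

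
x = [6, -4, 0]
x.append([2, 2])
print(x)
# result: [6, -4, 0, [2, 2]]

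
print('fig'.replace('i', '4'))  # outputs f4g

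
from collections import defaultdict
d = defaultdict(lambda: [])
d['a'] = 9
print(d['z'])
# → []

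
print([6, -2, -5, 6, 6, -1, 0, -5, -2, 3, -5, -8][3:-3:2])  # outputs [6, -1, -5]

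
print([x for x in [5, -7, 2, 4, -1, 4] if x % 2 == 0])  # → [2, 4, 4]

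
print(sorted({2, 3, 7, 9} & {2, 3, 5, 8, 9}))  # [2, 3, 9]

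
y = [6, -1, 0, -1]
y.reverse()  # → [-1, 0, -1, 6]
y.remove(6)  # [-1, 0, -1]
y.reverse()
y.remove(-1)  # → [0, -1]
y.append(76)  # [0, -1, 76]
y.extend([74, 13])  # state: [0, -1, 76, 74, 13]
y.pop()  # 13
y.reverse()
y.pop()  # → 0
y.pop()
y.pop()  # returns 76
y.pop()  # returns 74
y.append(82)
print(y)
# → [82]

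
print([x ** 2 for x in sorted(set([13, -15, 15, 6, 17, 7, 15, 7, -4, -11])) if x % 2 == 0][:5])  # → [16, 36]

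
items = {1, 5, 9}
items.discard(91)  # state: {1, 5, 9}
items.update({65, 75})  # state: {1, 5, 9, 65, 75}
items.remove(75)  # {1, 5, 9, 65}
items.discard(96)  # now {1, 5, 9, 65}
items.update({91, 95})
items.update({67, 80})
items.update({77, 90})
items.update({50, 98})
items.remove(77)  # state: {1, 5, 9, 50, 65, 67, 80, 90, 91, 95, 98}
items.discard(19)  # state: {1, 5, 9, 50, 65, 67, 80, 90, 91, 95, 98}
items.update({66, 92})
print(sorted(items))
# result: [1, 5, 9, 50, 65, 66, 67, 80, 90, 91, 92, 95, 98]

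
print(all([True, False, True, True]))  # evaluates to False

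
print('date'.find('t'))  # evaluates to 2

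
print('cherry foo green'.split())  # ['cherry', 'foo', 'green']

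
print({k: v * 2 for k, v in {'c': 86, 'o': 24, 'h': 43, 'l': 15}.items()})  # {'c': 172, 'o': 48, 'h': 86, 'l': 30}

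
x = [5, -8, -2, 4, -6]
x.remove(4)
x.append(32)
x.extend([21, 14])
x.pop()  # 14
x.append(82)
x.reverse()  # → [82, 21, 32, -6, -2, -8, 5]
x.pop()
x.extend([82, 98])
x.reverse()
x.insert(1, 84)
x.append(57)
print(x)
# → [98, 84, 82, -8, -2, -6, 32, 21, 82, 57]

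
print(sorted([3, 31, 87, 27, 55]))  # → [3, 27, 31, 55, 87]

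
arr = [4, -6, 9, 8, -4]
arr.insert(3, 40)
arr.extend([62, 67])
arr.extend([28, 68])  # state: [4, -6, 9, 40, 8, -4, 62, 67, 28, 68]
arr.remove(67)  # [4, -6, 9, 40, 8, -4, 62, 28, 68]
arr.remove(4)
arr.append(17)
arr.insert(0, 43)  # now [43, -6, 9, 40, 8, -4, 62, 28, 68, 17]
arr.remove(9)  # [43, -6, 40, 8, -4, 62, 28, 68, 17]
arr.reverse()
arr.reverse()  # [43, -6, 40, 8, -4, 62, 28, 68, 17]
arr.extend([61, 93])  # [43, -6, 40, 8, -4, 62, 28, 68, 17, 61, 93]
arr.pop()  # 93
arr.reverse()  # [61, 17, 68, 28, 62, -4, 8, 40, -6, 43]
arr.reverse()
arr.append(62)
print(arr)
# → [43, -6, 40, 8, -4, 62, 28, 68, 17, 61, 62]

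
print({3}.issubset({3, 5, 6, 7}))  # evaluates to True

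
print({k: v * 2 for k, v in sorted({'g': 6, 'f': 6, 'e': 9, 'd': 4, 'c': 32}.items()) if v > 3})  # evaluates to {'c': 64, 'd': 8, 'e': 18, 'f': 12, 'g': 12}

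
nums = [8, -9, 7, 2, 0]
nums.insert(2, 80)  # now [8, -9, 80, 7, 2, 0]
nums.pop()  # 0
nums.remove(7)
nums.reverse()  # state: [2, 80, -9, 8]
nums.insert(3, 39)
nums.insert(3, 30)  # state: [2, 80, -9, 30, 39, 8]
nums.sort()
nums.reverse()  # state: [80, 39, 30, 8, 2, -9]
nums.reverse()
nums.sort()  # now [-9, 2, 8, 30, 39, 80]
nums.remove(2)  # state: [-9, 8, 30, 39, 80]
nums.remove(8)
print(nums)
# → [-9, 30, 39, 80]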